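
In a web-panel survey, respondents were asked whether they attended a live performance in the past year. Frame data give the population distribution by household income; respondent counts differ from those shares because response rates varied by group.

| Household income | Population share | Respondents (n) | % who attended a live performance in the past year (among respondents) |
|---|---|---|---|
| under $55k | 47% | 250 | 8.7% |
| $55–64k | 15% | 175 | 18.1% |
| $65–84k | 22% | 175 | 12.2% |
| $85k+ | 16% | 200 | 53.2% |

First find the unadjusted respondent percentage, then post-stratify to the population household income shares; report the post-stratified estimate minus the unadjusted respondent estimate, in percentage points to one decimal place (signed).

Unadjusted (pooled respondent) estimate weights by respondent counts:
  (250/800)×8.7 + (175/800)×18.1 + (175/800)×12.2 + (200/800)×53.2 = 22.6469%
Reweighting by population household income shares:
  0.47×8.7 + 0.15×18.1 + 0.22×12.2 + 0.16×53.2 = 18%
Difference = 18 − 22.6469 = -4.6469 pp.

-4.6 percentage points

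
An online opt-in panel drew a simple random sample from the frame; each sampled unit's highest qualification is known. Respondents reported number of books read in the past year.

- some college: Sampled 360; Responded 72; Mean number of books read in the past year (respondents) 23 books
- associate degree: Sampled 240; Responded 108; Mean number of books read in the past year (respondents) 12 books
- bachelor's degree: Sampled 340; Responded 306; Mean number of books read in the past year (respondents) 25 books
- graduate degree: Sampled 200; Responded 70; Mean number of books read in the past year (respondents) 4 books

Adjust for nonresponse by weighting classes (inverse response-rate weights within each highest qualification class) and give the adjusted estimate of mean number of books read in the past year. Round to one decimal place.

Class response rates: some college 72/360 = 20%, associate degree 108/240 = 45%, bachelor's degree 306/340 = 90%, graduate degree 70/200 = 35%.
Inverse-response-rate weighting restores each class to its sampled count, so class totals weight by n_sampled:
  some college: 360 × 23 = 8280
  associate degree: 240 × 12 = 2880
  bachelor's degree: 340 × 25 = 8500
  graduate degree: 200 × 4 = 800
Adjusted estimate = 20,460 / 1,140 = 17.9474 → 17.9.

17.9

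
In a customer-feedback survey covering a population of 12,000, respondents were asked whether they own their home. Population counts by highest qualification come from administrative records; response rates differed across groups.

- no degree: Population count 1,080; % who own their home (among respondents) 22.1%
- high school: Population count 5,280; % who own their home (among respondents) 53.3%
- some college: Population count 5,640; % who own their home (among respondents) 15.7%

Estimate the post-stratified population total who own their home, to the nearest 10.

3,940

Each cell contributes its population count × the respondent rate:
  no degree: 1,080 × 22.1% = 238.68
  high school: 5,280 × 53.3% = 2814.24
  some college: 5,640 × 15.7% = 885.48
Estimated total = 3938.4 → 3,940.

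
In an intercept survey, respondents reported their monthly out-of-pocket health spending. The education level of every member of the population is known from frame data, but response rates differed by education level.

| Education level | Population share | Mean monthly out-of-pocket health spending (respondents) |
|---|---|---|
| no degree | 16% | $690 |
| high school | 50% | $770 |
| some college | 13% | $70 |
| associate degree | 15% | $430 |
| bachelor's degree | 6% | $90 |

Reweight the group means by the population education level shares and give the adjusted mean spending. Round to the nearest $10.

$570

Reweight to the known education level distribution:
  no degree: 0.16 × 690 = 110.4
  high school: 0.5 × 770 = 385
  some college: 0.13 × 70 = 9.1
  associate degree: 0.15 × 430 = 64.5
  bachelor's degree: 0.06 × 90 = 5.4
Post-stratified estimate = 574.4 → $570.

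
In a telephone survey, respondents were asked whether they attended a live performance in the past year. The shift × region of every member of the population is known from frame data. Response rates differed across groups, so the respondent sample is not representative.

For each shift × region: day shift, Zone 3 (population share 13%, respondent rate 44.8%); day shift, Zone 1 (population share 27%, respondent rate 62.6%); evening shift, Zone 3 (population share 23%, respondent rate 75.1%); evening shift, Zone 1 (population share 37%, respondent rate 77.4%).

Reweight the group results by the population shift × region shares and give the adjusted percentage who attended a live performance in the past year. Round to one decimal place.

68.6%

Reweight to the known shift × region distribution:
  day shift, Zone 3: 0.13 × 44.8 = 5.824
  day shift, Zone 1: 0.27 × 62.6 = 16.902
  evening shift, Zone 3: 0.23 × 75.1 = 17.273
  evening shift, Zone 1: 0.37 × 77.4 = 28.638
Post-stratified estimate = 68.637 → 68.6%.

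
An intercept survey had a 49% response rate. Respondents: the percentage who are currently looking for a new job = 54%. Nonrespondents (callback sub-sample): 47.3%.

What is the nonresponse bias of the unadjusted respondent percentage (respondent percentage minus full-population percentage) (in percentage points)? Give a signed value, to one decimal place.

+3.4 percentage points

Nonresponse fraction = 1 − 0.49 = 0.51.
Bias = (nonresponse fraction) × (respondent percentage − nonrespondent percentage)
     = 0.51 × (54 − 47.3) = 0.51 × 6.7 = 3.417.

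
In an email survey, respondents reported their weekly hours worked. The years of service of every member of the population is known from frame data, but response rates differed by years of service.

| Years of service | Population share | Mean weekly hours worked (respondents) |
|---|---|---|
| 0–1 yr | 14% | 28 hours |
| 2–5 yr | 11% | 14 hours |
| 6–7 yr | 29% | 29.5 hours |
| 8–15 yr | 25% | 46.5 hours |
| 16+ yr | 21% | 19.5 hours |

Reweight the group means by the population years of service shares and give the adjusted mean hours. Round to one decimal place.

29.7

Reweight to the known years of service distribution:
  0–1 yr: 0.14 × 28 = 3.92
  2–5 yr: 0.11 × 14 = 1.54
  6–7 yr: 0.29 × 29.5 = 8.555
  8–15 yr: 0.25 × 46.5 = 11.625
  16+ yr: 0.21 × 19.5 = 4.095
Post-stratified estimate = 29.735 → 29.7.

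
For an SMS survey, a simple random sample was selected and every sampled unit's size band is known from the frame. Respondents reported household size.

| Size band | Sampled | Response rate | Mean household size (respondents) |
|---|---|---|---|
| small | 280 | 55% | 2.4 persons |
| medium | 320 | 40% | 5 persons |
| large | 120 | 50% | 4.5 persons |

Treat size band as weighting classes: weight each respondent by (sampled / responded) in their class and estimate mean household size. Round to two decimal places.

3.91

Inverse-response-rate weighting restores each class to its sampled count, so class totals weight by n_sampled:
  small: 280 × 2.4 = 672
  medium: 320 × 5 = 1600
  large: 120 × 4.5 = 540
Adjusted estimate = 2812 / 720 = 3.90556 → 3.91.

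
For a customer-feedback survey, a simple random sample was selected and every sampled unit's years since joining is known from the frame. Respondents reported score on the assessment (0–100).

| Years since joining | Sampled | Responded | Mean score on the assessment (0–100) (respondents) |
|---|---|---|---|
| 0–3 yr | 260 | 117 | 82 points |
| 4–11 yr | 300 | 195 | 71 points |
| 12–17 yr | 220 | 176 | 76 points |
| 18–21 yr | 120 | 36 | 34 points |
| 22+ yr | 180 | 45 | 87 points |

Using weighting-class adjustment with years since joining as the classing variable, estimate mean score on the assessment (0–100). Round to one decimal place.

Class response rates: 0–3 yr 117/260 = 45%, 4–11 yr 195/300 = 65%, 12–17 yr 176/220 = 80%, 18–21 yr 36/120 = 30%, 22+ yr 45/180 = 25%.
Each respondent's weight = sampled/responded in their class; summing within a class gives n_sampled, so:
  0–3 yr: 260 × 82 = 21,320
  4–11 yr: 300 × 71 = 21,300
  12–17 yr: 220 × 76 = 16,720
  18–21 yr: 120 × 34 = 4080
  22+ yr: 180 × 87 = 15,660
Adjusted estimate = 79,080 / 1,080 = 73.2222 → 73.2.

73.2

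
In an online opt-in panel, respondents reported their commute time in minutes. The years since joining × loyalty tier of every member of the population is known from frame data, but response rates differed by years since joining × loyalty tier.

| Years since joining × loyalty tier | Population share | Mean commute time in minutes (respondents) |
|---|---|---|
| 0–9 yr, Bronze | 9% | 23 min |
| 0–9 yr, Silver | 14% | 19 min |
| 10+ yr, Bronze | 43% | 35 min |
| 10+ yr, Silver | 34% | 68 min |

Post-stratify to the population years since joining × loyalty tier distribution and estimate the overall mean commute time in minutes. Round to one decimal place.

Weight each group's respondent value by its population share:
  0–9 yr, Bronze: 0.09 × 23 = 2.07
  0–9 yr, Silver: 0.14 × 19 = 2.66
  10+ yr, Bronze: 0.43 × 35 = 15.05
  10+ yr, Silver: 0.34 × 68 = 23.12
Post-stratified estimate = 42.9 → 42.9.

42.9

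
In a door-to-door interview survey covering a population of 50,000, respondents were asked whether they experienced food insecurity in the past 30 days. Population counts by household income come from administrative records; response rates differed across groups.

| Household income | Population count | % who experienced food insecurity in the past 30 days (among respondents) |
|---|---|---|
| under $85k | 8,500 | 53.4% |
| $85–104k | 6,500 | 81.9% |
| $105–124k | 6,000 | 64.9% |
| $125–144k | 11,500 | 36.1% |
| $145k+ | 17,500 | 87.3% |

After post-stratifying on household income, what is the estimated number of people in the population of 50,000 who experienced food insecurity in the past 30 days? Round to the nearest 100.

Each cell contributes its population count × the respondent rate:
  under $85k: 8,500 × 53.4% = 4539
  $85–104k: 6,500 × 81.9% = 5323.5
  $105–124k: 6,000 × 64.9% = 3894
  $125–144k: 11,500 × 36.1% = 4151.5
  $145k+: 17,500 × 87.3% = 15277.5
Estimated total = 33185.5 → 33,200.

33,200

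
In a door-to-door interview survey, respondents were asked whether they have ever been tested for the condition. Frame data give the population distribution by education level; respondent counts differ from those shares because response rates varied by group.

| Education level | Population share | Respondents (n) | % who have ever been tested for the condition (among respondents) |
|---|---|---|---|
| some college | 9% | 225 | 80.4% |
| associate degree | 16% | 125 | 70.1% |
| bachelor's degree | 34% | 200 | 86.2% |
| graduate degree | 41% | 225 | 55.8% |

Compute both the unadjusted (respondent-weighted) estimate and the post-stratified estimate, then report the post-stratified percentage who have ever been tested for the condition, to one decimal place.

70.6%

Without adjustment, the pooled respondent share is:
  (225/775)×80.4 + (125/775)×70.1 + (200/775)×86.2 + (225/775)×55.8 = 73.0935%
Post-stratified estimate weights by population shares:
  0.09×80.4 + 0.16×70.1 + 0.34×86.2 + 0.41×55.8 = 70.638%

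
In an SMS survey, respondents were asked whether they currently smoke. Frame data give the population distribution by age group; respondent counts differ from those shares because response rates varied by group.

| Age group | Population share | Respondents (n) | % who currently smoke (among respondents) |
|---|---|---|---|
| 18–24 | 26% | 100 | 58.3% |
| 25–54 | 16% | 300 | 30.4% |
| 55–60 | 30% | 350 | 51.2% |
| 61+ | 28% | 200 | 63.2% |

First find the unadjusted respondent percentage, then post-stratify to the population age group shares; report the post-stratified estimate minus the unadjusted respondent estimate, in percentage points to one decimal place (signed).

+5.2 percentage points

Unadjusted (pooled respondent) estimate weights by respondent counts:
  (100/950)×58.3 + (300/950)×30.4 + (350/950)×51.2 + (200/950)×63.2 = 47.9053%
Post-stratified estimate weights by population shares:
  0.26×58.3 + 0.16×30.4 + 0.3×51.2 + 0.28×63.2 = 53.078%
Difference = 53.078 − 47.9053 = 5.1727 pp.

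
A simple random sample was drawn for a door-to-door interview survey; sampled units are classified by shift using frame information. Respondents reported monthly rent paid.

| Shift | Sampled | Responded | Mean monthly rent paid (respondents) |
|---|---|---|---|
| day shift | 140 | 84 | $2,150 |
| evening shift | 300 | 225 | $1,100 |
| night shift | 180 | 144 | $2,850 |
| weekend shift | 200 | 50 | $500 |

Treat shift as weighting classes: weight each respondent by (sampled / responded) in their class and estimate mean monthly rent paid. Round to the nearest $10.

$1,520

Response rates by class: day shift 84/140 = 60%, evening shift 225/300 = 75%, night shift 144/180 = 80%, weekend shift 50/200 = 25%.
Inverse-response-rate weighting restores each class to its sampled count, so class totals weight by n_sampled:
  day shift: 140 × 2150 = 301,000
  evening shift: 300 × 1100 = 330,000
  night shift: 180 × 2850 = 513,000
  weekend shift: 200 × 500 = 100,000
Adjusted estimate = 1,244,000 / 820 = 1517.07 → $1,520.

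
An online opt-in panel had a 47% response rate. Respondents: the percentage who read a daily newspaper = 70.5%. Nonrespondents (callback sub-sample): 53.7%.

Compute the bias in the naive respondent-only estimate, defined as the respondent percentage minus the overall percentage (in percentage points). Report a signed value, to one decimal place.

Nonresponse fraction = 1 − 0.47 = 0.53.
Bias = (nonresponse fraction) × (respondent percentage − nonrespondent percentage)
     = 0.53 × (70.5 − 53.7) = 0.53 × 16.8 = 8.904.

+8.9 percentage points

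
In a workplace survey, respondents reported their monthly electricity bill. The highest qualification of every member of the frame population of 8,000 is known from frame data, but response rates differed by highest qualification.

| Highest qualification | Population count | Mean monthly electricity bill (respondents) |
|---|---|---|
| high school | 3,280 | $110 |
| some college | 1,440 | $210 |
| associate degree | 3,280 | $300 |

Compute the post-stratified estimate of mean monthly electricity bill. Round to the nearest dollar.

Weight each group's respondent value by its population share:
  high school: (3,280/8,000) × 110 = 45.1
  some college: (1,440/8,000) × 210 = 37.8
  associate degree: (3,280/8,000) × 300 = 123
Post-stratified estimate = 205.9 → $206.

$206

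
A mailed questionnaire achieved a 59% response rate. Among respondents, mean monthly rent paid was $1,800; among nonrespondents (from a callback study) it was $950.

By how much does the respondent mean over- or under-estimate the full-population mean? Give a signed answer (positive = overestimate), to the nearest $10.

+$350

Nonresponse fraction = 1 − 0.59 = 0.41.
Bias = (nonresponse fraction) × (respondent mean − nonrespondent mean)
     = 0.41 × (1800 − 950) = 0.41 × 850 = 348.5.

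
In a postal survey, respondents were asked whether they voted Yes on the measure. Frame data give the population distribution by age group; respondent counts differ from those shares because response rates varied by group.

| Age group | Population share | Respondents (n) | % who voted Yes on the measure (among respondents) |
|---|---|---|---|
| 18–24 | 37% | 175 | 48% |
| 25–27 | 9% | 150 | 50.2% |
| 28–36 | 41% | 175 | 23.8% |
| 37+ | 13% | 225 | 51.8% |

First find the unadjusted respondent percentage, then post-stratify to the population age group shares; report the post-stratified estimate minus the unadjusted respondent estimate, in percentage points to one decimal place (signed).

-5.0 percentage points

Naive respondent-only estimate (weights = respondent counts):
  (175/725)×48 + (150/725)×50.2 + (175/725)×23.8 + (225/725)×51.8 = 43.7931%
Post-stratifying to population shares instead:
  0.37×48 + 0.09×50.2 + 0.41×23.8 + 0.13×51.8 = 38.77%
Difference = 38.77 − 43.7931 = -5.0231 pp.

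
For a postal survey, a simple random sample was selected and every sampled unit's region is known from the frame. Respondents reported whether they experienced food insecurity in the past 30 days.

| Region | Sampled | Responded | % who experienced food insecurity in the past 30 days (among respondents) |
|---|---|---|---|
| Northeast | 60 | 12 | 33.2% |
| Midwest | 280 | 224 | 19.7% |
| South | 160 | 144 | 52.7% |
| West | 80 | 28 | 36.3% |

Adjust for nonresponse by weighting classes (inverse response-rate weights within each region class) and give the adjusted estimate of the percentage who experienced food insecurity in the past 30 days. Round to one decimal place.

Class response rates: Northeast 12/60 = 20%, Midwest 224/280 = 80%, South 144/160 = 90%, West 28/80 = 35%.
Inverse-response-rate weighting restores each class to its sampled count, so class totals weight by n_sampled:
  Northeast: 60 × 33.2 = 1992
  Midwest: 280 × 19.7 = 5516
  South: 160 × 52.7 = 8432
  West: 80 × 36.3 = 2904
Adjusted estimate = 18,844 / 580 = 32.4897 → 32.5%.

32.5%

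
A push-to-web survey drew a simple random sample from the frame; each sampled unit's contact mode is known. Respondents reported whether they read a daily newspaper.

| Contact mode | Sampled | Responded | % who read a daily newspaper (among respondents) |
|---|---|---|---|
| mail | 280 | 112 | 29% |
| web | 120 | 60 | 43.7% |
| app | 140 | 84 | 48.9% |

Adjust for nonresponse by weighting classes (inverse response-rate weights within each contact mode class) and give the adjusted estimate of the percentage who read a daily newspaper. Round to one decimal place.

Class response rates: mail 112/280 = 40%, web 60/120 = 50%, app 84/140 = 60%.
Each respondent's weight = sampled/responded in their class; summing within a class gives n_sampled, so:
  mail: 280 × 29 = 8120
  web: 120 × 43.7 = 5244
  app: 140 × 48.9 = 6846
Adjusted estimate = 20,210 / 540 = 37.4259 → 37.4%.

37.4%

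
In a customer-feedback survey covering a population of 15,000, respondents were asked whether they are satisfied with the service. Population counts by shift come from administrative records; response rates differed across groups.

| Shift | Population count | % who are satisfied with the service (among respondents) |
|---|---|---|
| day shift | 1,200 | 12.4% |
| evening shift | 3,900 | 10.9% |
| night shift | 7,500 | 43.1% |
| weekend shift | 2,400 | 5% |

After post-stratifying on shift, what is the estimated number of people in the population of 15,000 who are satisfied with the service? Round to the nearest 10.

Apply each group's respondent rate to its population count:
  day shift: 1,200 × 12.4% = 148.8
  evening shift: 3,900 × 10.9% = 425.1
  night shift: 7,500 × 43.1% = 3232.5
  weekend shift: 2,400 × 5% = 120
Estimated total = 3926.4 → 3,930.

3,930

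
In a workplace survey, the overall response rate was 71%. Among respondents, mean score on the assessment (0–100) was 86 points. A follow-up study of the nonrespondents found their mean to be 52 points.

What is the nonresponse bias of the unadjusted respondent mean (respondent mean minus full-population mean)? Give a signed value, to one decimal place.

Nonresponse fraction = 1 − 0.71 = 0.29.
Bias = (nonresponse fraction) × (respondent mean − nonrespondent mean)
     = 0.29 × (86 − 52) = 0.29 × 34 = 9.86.

+9.9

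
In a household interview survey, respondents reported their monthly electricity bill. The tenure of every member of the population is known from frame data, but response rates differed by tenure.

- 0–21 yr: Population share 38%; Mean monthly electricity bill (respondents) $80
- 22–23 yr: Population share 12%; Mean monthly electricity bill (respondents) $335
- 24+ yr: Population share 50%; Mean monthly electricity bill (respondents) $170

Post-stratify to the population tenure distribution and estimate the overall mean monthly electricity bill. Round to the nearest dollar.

Post-stratification weights by population share, not respondent share:
  0–21 yr: 0.38 × 80 = 30.4
  22–23 yr: 0.12 × 335 = 40.2
  24+ yr: 0.5 × 170 = 85
Post-stratified estimate = 155.6 → $156.

$156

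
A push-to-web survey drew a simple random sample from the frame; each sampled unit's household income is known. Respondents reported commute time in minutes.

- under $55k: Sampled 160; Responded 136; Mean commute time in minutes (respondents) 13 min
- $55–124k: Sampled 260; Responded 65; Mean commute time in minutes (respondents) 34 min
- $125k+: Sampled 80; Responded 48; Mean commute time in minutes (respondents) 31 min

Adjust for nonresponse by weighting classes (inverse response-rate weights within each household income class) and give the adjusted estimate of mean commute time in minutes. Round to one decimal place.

26.8

Response rates by class: under $55k 136/160 = 85%, $55–124k 65/260 = 25%, $125k+ 48/80 = 60%.
Weighting each respondent by the inverse class response rate inflates each class back to its sampled size, so the class weight is n_sampled:
  under $55k: 160 × 13 = 2080
  $55–124k: 260 × 34 = 8840
  $125k+: 80 × 31 = 2480
Adjusted estimate = 13,400 / 500 = 26.8 → 26.8.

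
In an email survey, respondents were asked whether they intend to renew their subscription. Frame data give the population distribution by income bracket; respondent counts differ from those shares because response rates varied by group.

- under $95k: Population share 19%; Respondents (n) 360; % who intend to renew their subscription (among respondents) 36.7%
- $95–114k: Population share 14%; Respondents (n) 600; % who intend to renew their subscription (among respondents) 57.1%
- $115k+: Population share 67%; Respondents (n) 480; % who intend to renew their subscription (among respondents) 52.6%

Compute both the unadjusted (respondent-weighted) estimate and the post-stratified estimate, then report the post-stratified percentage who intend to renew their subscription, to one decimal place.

50.2%

Unadjusted (pooled respondent) estimate weights by respondent counts:
  (360/1440)×36.7 + (600/1440)×57.1 + (480/1440)×52.6 = 50.5%
Post-stratified estimate weights by population shares:
  0.19×36.7 + 0.14×57.1 + 0.67×52.6 = 50.209%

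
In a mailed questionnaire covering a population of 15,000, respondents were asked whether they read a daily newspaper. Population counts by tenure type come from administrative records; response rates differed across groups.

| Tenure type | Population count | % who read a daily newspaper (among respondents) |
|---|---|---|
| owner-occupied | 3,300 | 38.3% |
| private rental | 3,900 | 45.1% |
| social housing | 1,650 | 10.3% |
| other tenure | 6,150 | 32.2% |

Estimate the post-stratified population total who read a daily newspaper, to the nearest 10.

5,170

Apply each group's respondent rate to its population count:
  owner-occupied: 3,300 × 38.3% = 1263.9
  private rental: 3,900 × 45.1% = 1758.9
  social housing: 1,650 × 10.3% = 169.95
  other tenure: 6,150 × 32.2% = 1980.3
Estimated total = 5173.05 → 5,170.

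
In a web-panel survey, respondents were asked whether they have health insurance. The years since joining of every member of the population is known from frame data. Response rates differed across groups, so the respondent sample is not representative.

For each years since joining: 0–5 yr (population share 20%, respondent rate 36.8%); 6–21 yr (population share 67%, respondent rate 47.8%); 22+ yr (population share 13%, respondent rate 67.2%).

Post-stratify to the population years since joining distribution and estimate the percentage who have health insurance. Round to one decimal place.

48.1%

Each cell contributes population-share × respondent value:
  0–5 yr: 0.2 × 36.8 = 7.36
  6–21 yr: 0.67 × 47.8 = 32.026
  22+ yr: 0.13 × 67.2 = 8.736
Post-stratified estimate = 48.122 → 48.1%.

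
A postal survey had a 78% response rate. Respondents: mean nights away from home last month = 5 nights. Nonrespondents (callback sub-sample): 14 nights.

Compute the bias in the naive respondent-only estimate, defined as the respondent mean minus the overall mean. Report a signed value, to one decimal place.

Nonresponse fraction = 1 − 0.78 = 0.22.
Bias = (nonresponse fraction) × (respondent mean − nonrespondent mean)
     = 0.22 × (5 − 14) = 0.22 × -9 = -1.98.

-2.0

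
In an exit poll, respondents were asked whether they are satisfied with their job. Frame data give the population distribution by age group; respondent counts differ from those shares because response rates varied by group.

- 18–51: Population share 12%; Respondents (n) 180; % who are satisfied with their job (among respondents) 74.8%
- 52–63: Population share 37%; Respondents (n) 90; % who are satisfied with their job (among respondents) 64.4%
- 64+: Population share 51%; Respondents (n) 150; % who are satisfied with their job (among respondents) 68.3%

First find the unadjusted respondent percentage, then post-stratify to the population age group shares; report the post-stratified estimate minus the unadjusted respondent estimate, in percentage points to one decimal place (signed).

-2.6 percentage points

Naive respondent-only estimate (weights = respondent counts):
  (180/420)×74.8 + (90/420)×64.4 + (150/420)×68.3 = 70.25%
Post-stratifying to population shares instead:
  0.12×74.8 + 0.37×64.4 + 0.51×68.3 = 67.637%
Difference = 67.637 − 70.25 = -2.613 pp.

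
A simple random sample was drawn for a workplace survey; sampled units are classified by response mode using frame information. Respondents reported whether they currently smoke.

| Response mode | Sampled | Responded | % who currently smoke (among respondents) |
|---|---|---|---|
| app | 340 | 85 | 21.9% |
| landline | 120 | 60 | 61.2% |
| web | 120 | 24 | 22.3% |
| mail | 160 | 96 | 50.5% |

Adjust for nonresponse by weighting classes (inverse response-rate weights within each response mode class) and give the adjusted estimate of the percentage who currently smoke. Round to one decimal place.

Response rates by class: app 85/340 = 25%, landline 60/120 = 50%, web 24/120 = 20%, mail 96/160 = 60%.
Weighting each respondent by the inverse class response rate inflates each class back to its sampled size, so the class weight is n_sampled:
  app: 340 × 21.9 = 7446
  landline: 120 × 61.2 = 7344
  web: 120 × 22.3 = 2676
  mail: 160 × 50.5 = 8080
Adjusted estimate = 25,546 / 740 = 34.5216 → 34.5%.

34.5%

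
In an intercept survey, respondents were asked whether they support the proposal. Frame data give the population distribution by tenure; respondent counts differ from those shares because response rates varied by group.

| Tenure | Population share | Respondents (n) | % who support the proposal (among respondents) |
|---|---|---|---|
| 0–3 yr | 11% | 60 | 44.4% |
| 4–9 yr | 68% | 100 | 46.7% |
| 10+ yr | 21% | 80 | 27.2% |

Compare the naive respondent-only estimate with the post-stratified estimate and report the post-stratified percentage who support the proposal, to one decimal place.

42.4%

Without adjustment, the pooled respondent share is:
  (60/240)×44.4 + (100/240)×46.7 + (80/240)×27.2 = 39.625%
Post-stratified estimate weights by population shares:
  0.11×44.4 + 0.68×46.7 + 0.21×27.2 = 42.352%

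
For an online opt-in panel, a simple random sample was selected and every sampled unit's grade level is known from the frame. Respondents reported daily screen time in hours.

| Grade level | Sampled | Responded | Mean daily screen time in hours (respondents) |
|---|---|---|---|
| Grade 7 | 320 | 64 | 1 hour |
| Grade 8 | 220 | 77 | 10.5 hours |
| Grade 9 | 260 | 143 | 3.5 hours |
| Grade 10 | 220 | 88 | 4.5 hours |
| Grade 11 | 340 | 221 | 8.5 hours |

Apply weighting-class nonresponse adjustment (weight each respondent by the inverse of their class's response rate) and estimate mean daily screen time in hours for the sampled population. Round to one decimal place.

5.5

Response rates by class: Grade 7 64/320 = 20%, Grade 8 77/220 = 35%, Grade 9 143/260 = 55%, Grade 10 88/220 = 40%, Grade 11 221/340 = 65%.
With weight = n_sampled/n_responded per class, the weighted class total is n_sampled:
  Grade 7: 320 × 1 = 320
  Grade 8: 220 × 10.5 = 2310
  Grade 9: 260 × 3.5 = 910
  Grade 10: 220 × 4.5 = 990
  Grade 11: 340 × 8.5 = 2890
Adjusted estimate = 7420 / 1,360 = 5.45588 → 5.5.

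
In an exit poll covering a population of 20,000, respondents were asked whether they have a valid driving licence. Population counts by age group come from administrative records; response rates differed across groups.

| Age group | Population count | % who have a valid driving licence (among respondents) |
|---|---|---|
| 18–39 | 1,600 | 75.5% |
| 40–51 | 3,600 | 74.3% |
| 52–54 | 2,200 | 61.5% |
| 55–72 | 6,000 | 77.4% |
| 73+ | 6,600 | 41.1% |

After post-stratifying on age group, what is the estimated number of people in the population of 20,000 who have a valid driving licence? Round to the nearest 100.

12,600

Each cell contributes its population count × the respondent rate:
  18–39: 1,600 × 75.5% = 1208
  40–51: 3,600 × 74.3% = 2674.8
  52–54: 2,200 × 61.5% = 1353
  55–72: 6,000 × 77.4% = 4644
  73+: 6,600 × 41.1% = 2712.6
Estimated total = 12592.4 → 12,600.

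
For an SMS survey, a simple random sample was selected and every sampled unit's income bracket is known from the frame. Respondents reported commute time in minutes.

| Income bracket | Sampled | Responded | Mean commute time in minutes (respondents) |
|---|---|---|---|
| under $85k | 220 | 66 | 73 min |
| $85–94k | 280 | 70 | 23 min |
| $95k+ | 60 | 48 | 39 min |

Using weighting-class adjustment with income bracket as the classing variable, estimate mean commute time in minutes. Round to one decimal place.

44.4

Class response rates: under $85k 66/220 = 30%, $85–94k 70/280 = 25%, $95k+ 48/60 = 80%.
With weight = n_sampled/n_responded per class, the weighted class total is n_sampled:
  under $85k: 220 × 73 = 16,060
  $85–94k: 280 × 23 = 6440
  $95k+: 60 × 39 = 2340
Adjusted estimate = 24,840 / 560 = 44.3571 → 44.4.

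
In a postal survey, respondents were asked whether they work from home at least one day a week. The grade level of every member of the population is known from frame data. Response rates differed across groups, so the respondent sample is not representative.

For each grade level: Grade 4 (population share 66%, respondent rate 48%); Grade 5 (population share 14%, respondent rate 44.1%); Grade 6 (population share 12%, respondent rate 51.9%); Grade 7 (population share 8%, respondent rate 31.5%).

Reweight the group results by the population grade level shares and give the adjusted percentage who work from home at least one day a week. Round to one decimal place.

46.6%

Reweight to the known grade level distribution:
  Grade 4: 0.66 × 48 = 31.68
  Grade 5: 0.14 × 44.1 = 6.174
  Grade 6: 0.12 × 51.9 = 6.228
  Grade 7: 0.08 × 31.5 = 2.52
Post-stratified estimate = 46.602 → 46.6%.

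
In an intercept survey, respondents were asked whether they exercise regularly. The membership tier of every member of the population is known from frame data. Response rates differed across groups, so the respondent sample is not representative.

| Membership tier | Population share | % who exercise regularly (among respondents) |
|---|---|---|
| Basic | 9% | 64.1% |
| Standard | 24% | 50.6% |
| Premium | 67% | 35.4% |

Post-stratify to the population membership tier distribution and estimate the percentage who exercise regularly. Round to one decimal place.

41.6%

Each cell contributes population-share × respondent value:
  Basic: 0.09 × 64.1 = 5.769
  Standard: 0.24 × 50.6 = 12.144
  Premium: 0.67 × 35.4 = 23.718
Post-stratified estimate = 41.631 → 41.6%.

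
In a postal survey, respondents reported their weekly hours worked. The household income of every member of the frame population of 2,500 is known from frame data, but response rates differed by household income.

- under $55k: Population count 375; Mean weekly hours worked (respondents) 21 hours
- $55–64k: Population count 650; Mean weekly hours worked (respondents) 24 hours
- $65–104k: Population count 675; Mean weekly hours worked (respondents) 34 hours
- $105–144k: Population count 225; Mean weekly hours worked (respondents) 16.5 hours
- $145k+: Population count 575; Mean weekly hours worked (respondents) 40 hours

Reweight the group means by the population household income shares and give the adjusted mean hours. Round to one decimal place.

Weight each group's respondent value by its population share:
  under $55k: (375/2,500) × 21 = 3.15
  $55–64k: (650/2,500) × 24 = 6.24
  $65–104k: (675/2,500) × 34 = 9.18
  $105–144k: (225/2,500) × 16.5 = 1.485
  $145k+: (575/2,500) × 40 = 9.2
Post-stratified estimate = 29.255 → 29.3.

29.3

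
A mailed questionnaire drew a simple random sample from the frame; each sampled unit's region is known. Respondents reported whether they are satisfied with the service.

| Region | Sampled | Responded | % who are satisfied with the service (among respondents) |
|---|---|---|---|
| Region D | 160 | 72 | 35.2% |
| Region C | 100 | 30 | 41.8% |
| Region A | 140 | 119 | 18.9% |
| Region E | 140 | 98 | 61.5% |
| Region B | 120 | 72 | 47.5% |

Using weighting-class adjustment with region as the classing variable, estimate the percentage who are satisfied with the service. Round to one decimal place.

40.6%

Response rates by class: Region D 72/160 = 45%, Region C 30/100 = 30%, Region A 119/140 = 85%, Region E 98/140 = 70%, Region B 72/120 = 60%.
With weight = n_sampled/n_responded per class, the weighted class total is n_sampled:
  Region D: 160 × 35.2 = 5632
  Region C: 100 × 41.8 = 4180
  Region A: 140 × 18.9 = 2646
  Region E: 140 × 61.5 = 8610
  Region B: 120 × 47.5 = 5700
Adjusted estimate = 26,768 / 660 = 40.5576 → 40.6%.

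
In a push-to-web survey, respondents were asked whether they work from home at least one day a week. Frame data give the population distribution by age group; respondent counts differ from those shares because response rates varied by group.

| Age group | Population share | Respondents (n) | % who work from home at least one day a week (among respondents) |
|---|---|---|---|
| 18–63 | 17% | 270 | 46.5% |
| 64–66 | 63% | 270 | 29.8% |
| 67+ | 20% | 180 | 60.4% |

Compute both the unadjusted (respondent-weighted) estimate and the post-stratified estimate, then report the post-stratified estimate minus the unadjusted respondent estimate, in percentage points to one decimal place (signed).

Naive respondent-only estimate (weights = respondent counts):
  (270/720)×46.5 + (270/720)×29.8 + (180/720)×60.4 = 43.7125%
Reweighting by population age group shares:
  0.17×46.5 + 0.63×29.8 + 0.2×60.4 = 38.759%
Difference = 38.759 − 43.7125 = -4.9535 pp.

-5.0 percentage points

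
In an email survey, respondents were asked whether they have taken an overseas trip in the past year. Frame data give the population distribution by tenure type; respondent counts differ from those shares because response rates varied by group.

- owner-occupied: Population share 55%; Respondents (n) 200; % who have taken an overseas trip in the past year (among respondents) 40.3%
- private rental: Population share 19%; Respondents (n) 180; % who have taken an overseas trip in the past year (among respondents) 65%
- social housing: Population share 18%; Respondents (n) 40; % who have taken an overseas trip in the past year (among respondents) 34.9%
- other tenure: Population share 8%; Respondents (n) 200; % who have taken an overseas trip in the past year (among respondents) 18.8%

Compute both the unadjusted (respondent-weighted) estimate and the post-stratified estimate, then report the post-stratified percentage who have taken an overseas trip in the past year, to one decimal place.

42.3%

Without adjustment, the pooled respondent share is:
  (200/620)×40.3 + (180/620)×65 + (40/620)×34.9 + (200/620)×18.8 = 40.1871%
Reweighting by population tenure type shares:
  0.55×40.3 + 0.19×65 + 0.18×34.9 + 0.08×18.8 = 42.301%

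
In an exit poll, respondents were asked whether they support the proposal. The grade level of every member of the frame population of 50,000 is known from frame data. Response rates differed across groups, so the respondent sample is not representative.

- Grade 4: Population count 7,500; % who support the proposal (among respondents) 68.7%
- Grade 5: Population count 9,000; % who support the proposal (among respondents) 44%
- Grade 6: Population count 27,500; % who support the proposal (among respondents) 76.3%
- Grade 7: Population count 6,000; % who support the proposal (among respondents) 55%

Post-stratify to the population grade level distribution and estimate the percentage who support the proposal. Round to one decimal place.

Reweight to the known grade level distribution:
  Grade 4: (7,500/50,000) × 68.7 = 10.305
  Grade 5: (9,000/50,000) × 44 = 7.92
  Grade 6: (27,500/50,000) × 76.3 = 41.965
  Grade 7: (6,000/50,000) × 55 = 6.6
Post-stratified estimate = 66.79 → 66.8%.

66.8%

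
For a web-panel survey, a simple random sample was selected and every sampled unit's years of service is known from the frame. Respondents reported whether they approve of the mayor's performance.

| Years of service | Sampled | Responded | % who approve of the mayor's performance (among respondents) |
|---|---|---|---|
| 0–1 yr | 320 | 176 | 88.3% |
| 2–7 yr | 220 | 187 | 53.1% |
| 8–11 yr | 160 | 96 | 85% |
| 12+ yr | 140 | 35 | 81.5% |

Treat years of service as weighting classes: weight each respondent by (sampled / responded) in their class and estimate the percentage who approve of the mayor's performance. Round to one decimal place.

77.3%

Response rates by class: 0–1 yr 176/320 = 55%, 2–7 yr 187/220 = 85%, 8–11 yr 96/160 = 60%, 12+ yr 35/140 = 25%.
Each respondent's weight = sampled/responded in their class; summing within a class gives n_sampled, so:
  0–1 yr: 320 × 88.3 = 28,256
  2–7 yr: 220 × 53.1 = 11,682
  8–11 yr: 160 × 85 = 13,600
  12+ yr: 140 × 81.5 = 11,410
Adjusted estimate = 64,948 / 840 = 77.319 → 77.3%.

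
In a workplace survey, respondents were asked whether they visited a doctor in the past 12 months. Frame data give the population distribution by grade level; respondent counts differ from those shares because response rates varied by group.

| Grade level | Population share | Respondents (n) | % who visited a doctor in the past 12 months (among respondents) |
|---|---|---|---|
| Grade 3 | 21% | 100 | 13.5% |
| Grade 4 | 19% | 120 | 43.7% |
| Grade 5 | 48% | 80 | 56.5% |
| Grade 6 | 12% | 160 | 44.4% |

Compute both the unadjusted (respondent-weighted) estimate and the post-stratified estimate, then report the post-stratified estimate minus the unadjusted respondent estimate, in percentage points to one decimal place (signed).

+4.0 percentage points

Naive respondent-only estimate (weights = respondent counts):
  (100/460)×13.5 + (120/460)×43.7 + (80/460)×56.5 + (160/460)×44.4 = 39.6043%
Post-stratified estimate weights by population shares:
  0.21×13.5 + 0.19×43.7 + 0.48×56.5 + 0.12×44.4 = 43.586%
Difference = 43.586 − 39.6043 = 3.9817 pp.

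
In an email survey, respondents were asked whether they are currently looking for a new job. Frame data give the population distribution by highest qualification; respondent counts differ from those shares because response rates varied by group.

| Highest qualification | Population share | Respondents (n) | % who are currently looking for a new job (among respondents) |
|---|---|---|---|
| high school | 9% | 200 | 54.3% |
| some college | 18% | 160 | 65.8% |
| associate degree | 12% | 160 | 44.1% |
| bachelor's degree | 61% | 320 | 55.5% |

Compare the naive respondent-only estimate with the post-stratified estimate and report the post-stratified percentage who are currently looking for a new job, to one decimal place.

55.9%

Unadjusted (pooled respondent) estimate weights by respondent counts:
  (200/840)×54.3 + (160/840)×65.8 + (160/840)×44.1 + (320/840)×55.5 = 55.0048%
Post-stratifying to population shares instead:
  0.09×54.3 + 0.18×65.8 + 0.12×44.1 + 0.61×55.5 = 55.878%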